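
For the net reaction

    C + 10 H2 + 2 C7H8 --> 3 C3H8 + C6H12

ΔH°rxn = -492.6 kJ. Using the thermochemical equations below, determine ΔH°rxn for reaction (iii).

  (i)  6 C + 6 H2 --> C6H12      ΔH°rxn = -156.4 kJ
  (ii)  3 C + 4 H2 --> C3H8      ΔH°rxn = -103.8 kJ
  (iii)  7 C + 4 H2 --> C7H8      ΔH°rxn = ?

ΔH°rxn = 12.4 kJ

(i) as written (C6H12 already on the product side): -156.4 kJ
(ii) × 3 (×3 to match 3 C3H8 in the target): (3)·(-103.8) = -311.4 kJ
(iii) reversed and × 2 (reverse to put C7H8 on the reactant side; ×2 to match 2 C7H8 in the target): contributes −2·x
-492.6 = (-156.4) + (-311.4) − 2·x
x = (-492.6 − (-467.8)) / (-2) = 12.4 kJ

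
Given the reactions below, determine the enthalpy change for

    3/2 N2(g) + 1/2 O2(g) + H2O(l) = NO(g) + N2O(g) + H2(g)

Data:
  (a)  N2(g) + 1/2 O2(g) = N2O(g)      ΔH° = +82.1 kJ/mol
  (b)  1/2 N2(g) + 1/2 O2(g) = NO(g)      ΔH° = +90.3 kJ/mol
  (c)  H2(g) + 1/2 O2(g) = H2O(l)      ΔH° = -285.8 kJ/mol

ΔH° = 458.2 kJ/mol

(a) as written: +82.1 kJ/mol
(b) as written: +90.3 kJ/mol
(c) reversed: +285.8 kJ/mol
ΔH° = (1)·(+82.1) + (1)·(+90.3) + (-1)·(-285.8) = 458.2 kJ/mol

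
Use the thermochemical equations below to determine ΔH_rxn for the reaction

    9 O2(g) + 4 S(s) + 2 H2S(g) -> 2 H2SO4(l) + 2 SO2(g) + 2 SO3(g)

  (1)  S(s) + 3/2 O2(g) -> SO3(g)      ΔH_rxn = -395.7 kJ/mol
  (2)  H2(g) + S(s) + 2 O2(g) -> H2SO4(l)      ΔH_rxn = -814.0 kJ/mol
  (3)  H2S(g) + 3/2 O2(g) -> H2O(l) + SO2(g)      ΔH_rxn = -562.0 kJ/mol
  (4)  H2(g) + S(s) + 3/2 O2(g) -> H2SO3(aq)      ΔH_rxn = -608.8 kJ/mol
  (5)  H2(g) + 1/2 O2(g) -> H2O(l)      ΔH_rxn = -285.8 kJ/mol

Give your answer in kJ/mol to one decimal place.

(1) × 2 (×2 to match 2 SO3(g) in the target): (2)·(-395.7) = -791.4 kJ/mol
(2) × 2 (scale by 2 for the 2 H2SO4(l)): (2)·(-814.0) = -1628.0 kJ/mol
(3) × 2 (×2 to match 2 H2S(g) in the target): (2)·(-562.0) = -1124.0 kJ/mol
(4): not needed (H2SO3(aq) appears nowhere else).
(5) reversed and × 2: (-2)·(-285.8) = +571.6 kJ/mol
ΔH_rxn = (2)·(-395.7) + (2)·(-814.0) + (2)·(-562.0) + (-2)·(-285.8) = -2971.8 kJ/mol

ΔH_rxn = -2971.8 kJ/mol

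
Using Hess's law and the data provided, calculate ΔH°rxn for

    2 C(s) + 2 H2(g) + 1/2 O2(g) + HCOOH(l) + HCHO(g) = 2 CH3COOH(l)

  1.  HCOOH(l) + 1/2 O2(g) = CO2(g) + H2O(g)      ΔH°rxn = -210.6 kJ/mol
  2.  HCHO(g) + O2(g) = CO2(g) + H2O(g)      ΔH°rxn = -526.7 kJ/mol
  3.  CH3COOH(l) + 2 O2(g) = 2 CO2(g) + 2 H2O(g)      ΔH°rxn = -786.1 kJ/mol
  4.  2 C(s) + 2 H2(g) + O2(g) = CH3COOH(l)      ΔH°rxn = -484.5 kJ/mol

ΔH°rxn = -435.7 kJ/mol

eq. 1 as written (HCOOH(l) already on the reactant side): -210.6 kJ/mol
eq. 2 as written (HCHO(g) already on the reactant side): -526.7 kJ/mol
eq. 3 reversed: +786.1 kJ/mol
eq. 4 as written (C(s) already on the reactant side): -484.5 kJ/mol
Combining the equations, ΔH°rxn = (-210.6) + (-526.7) + (+786.1) + (-484.5) = -435.7 kJ/mol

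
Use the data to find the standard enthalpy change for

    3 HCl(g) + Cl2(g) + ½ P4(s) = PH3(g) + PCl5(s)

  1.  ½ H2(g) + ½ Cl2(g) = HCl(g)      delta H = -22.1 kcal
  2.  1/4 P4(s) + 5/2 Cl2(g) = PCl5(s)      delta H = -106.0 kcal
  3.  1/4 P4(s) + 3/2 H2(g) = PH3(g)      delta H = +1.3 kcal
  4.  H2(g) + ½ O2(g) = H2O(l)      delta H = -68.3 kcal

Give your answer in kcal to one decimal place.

delta H = -38.4 kcal

eq. 1 reversed and × 3 (reverse to put HCl(g) on the reactant side; ×3 to match 3 HCl(g) in the target): (-3)·(-22.1) = +66.3 kcal
eq. 2 as written (PCl5(s) already on the product side): -106.0 kcal
eq. 3 as written (PH3(g) already on the product side): +1.3 kcal
eq. 4: not needed (H2O(l) appears nowhere else).
delta H = (+66.3) + (-106.0) + (+1.3) = -38.4 kcal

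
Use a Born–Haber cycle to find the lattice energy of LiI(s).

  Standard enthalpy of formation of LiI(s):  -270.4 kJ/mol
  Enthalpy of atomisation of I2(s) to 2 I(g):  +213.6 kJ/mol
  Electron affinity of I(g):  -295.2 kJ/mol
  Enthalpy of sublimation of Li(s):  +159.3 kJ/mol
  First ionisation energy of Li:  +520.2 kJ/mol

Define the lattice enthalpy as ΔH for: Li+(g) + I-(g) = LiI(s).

ΔHf° = 1·ΔHsub + 1·(ΣIE) + 1/2·D(I2) + 1·EA + U
-270.4 = 1·(+159.3) + 1·(+520.2) + 1/2·(+213.6) + 1·(-295.2) + U
U = -270.4 − (+491.1) = -761.5 kJ/mol

U = -761.5 kJ/mol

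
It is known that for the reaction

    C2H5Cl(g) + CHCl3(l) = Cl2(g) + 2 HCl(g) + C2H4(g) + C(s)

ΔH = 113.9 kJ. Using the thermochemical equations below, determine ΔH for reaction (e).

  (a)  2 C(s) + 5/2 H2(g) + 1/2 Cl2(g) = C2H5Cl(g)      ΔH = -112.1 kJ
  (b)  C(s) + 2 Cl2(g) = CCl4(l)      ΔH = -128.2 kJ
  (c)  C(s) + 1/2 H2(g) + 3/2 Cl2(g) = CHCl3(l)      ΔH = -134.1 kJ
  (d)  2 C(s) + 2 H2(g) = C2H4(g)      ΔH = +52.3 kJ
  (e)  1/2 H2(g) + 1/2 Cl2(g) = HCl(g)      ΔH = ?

ΔH = -92.3 kJ

(a) reversed (reverse to put C2H5Cl(g) on the reactant side): +112.1 kJ
(b): not needed (CCl4(l) appears nowhere else).
(c) reversed (CHCl3(l) must end up as a reactant): +134.1 kJ
(d) as written (C2H4(g) already on the product side): +52.3 kJ
(e) × 2 (scale by 2 for the 2 HCl(g)): contributes 2·x
+113.9 = (+112.1) + (+134.1) + (+52.3) + 2·x
x = (+113.9 − (+298.5)) / (2) = -92.3 kJ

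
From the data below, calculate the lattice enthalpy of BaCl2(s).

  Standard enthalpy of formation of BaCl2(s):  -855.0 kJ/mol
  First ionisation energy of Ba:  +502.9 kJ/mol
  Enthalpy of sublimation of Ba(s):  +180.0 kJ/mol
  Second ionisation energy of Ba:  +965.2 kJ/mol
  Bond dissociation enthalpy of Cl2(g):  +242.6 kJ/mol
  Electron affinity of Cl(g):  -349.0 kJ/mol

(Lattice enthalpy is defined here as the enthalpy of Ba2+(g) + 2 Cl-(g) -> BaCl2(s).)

U = -2047.7 kJ/mol

ΔHf° = 1·ΔHsub + 1·(ΣIE) + 1·D(Cl2) + 2·EA + U
-855.0 = 1·(+180.0) + 1·(+1468.1) + 1·(+242.6) + 2·(-349.0) + U
U = -855.0 − (+1192.7) = -2047.7 kJ/mol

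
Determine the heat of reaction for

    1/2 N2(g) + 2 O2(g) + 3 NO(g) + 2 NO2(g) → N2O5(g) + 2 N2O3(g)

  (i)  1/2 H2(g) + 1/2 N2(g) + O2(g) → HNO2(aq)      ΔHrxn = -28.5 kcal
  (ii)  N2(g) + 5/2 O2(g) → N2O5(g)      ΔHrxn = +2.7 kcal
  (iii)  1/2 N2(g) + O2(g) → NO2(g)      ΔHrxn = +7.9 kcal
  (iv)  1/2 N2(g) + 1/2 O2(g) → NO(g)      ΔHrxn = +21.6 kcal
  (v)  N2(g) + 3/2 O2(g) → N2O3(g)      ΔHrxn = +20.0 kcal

(i): not needed.
(ii) as written: +2.7 kcal
(iii) reversed and × 2: (-2)·(+7.9) = -15.8 kcal
(iv) reversed and × 3: (-3)·(+21.6) = -64.8 kcal
(v) × 2: (2)·(+20.0) = +40.0 kcal
Summing the manipulated equations, ΔHrxn = (+2.7) + (-15.8) + (-64.8) + (+40.0) = -37.9 kcal

ΔHrxn = -37.9 kcal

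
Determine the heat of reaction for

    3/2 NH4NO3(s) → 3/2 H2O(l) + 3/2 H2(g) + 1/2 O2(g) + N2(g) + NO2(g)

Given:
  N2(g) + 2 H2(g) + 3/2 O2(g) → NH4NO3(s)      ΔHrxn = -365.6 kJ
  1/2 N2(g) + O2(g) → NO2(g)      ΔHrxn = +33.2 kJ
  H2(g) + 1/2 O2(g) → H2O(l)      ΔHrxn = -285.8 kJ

ΔHrxn = 152.9 kJ

equation 1 reversed and × 3/2: (-3/2)·(-365.6) = +548.4 kJ
equation 2 as written: +33.2 kJ
equation 3 × 3/2: (3/2)·(-285.8) = -428.7 kJ
Combining the equations, ΔHrxn = (+548.4) + (+33.2) + (-428.7) = 152.9 kJ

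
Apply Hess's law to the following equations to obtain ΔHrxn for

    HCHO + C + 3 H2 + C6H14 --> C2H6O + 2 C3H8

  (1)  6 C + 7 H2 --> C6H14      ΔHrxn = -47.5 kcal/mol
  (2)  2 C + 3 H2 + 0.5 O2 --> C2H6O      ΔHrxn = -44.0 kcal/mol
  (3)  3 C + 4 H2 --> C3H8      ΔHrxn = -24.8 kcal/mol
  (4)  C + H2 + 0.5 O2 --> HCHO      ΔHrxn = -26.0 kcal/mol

(1) reversed (C6H14 must end up as a reactant): +47.5 kcal/mol
(2) as written (C2H6O already on the product side): -44.0 kcal/mol
(3) × 2 (scale by 2 for the 2 C3H8): (2)·(-24.8) = -49.6 kcal/mol
(4) reversed (HCHO must end up as a reactant): +26.0 kcal/mol
ΔHrxn = (+47.5) + (-44.0) + (-49.6) + (+26.0) = -20.1 kcal/mol

ΔHrxn = -20.1 kcal/mol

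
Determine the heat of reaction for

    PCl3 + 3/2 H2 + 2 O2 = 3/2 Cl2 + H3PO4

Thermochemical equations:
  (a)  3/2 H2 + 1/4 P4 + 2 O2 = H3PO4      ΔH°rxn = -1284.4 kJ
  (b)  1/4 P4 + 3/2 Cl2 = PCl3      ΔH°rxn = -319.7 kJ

ΔH°rxn = -964.7 kJ

(a) as written (H3PO4 already on the product side): -1284.4 kJ
(b) reversed (PCl3 must end up as a reactant): +319.7 kJ
ΔH°rxn = (-1284.4) + (+319.7) = -964.7 kJ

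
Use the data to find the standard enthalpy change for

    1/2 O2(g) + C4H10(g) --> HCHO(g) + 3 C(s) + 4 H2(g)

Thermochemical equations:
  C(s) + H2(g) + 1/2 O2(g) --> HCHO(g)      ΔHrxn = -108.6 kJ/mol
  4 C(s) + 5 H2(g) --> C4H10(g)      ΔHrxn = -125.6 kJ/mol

equation 1 as written (HCHO(g) already on the product side): -108.6 kJ/mol
equation 2 reversed (reverse to put C4H10(g) on the reactant side): +125.6 kJ/mol
ΔHrxn = (-108.6) + (+125.6) = 17.0 kJ/mol

ΔHrxn = 17.0 kJ/mol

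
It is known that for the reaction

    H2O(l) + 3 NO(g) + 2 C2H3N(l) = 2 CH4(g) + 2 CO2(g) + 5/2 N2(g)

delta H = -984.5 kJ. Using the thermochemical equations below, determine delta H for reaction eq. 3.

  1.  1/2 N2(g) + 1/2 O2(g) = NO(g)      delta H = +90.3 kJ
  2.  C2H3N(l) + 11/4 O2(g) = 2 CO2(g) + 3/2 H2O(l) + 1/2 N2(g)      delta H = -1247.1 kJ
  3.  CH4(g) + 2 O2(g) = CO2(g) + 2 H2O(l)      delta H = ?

eq. 1 reversed and × 3 (NO(g) must end up as a reactant; ×3 to match 3 NO(g) in the target): (-3)·(+90.3) = -270.9 kJ
eq. 2 × 2 (scale by 2 for the 2 C2H3N(l)): (2)·(-1247.1) = -2494.2 kJ
eq. 3 reversed and × 2 (CH4(g) must end up as a product; ×2 to match 2 CH4(g) in the target): contributes −2·x
-984.5 = (-270.9) + (-2494.2) − 2·x
x = (-984.5 − (-2765.1)) / (-2) = -890.3 kJ

delta H = -890.3 kJ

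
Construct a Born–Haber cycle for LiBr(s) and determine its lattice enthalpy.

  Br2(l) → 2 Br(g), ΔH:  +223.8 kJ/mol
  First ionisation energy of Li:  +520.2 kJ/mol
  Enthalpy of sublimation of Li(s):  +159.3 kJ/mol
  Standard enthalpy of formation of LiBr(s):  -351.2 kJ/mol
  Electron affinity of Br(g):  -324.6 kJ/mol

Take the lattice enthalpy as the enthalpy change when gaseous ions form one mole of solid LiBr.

ΔHf° = 1·ΔHsub + 1·(ΣIE) + 1/2·D(Br2) + 1·EA + U
-351.2 = 1·(+159.3) + 1·(+520.2) + 1/2·(+223.8) + 1·(-324.6) + U
U = -351.2 − (+466.8) = -818.0 kJ/mol

U = -818.0 kJ/mol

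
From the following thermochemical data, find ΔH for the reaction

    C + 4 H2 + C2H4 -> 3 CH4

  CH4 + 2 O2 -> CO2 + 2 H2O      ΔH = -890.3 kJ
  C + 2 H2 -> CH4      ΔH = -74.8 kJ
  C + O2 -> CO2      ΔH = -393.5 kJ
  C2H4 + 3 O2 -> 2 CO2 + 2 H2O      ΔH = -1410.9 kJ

equation 1 reversed: +890.3 kJ
equation 2 × 2: (2)·(-74.8) = -149.6 kJ
equation 3 reversed: +393.5 kJ
equation 4 as written: -1410.9 kJ
Combining the equations, ΔH = (+890.3) + (-149.6) + (+393.5) + (-1410.9) = -276.7 kJ

ΔH = -276.7 kJ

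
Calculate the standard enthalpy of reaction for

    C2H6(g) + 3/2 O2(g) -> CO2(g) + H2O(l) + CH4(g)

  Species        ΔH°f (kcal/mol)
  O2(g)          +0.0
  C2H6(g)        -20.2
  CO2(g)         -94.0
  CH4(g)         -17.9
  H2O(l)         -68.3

ΔH_rxn = -160.0 kcal/mol

ΔH°rxn = Σ nΔHf°(products) − Σ nΔHf°(reactants).
Products: 1·(-94.0) + 1·(-68.3) + 1·(-17.9) = -180.2
Reactants: 1·(-20.2) + 3/2·(+0.0) = -20.2
ΔH_rxn = (-180.2) − (-20.2) = -160.0 kcal/mol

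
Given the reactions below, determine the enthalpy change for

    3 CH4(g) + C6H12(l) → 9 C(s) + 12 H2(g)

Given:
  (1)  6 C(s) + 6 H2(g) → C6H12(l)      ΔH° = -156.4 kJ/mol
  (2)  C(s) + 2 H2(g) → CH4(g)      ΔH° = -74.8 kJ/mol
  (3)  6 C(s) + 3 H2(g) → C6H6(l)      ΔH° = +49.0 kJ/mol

ΔH° = 380.8 kJ/mol

(1) reversed: +156.4 kJ/mol
(2) reversed and × 3: (-3)·(-74.8) = +224.4 kJ/mol
(3): not needed.
ΔH° = (-1)·(-156.4) + (-3)·(-74.8) = 380.8 kJ/mol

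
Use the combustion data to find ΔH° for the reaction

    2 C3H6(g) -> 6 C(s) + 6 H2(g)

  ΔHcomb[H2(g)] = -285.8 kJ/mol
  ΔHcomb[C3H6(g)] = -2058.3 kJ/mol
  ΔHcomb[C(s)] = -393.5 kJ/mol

ΔH° = -40.8 kJ/mol

Using ΔH = Σ nΔHc°(reactants) − Σ nΔHc°(products):
= [2·(-2058.3)] − [6·(-393.5) + 6·(-285.8)]
= -40.8 kJ/mol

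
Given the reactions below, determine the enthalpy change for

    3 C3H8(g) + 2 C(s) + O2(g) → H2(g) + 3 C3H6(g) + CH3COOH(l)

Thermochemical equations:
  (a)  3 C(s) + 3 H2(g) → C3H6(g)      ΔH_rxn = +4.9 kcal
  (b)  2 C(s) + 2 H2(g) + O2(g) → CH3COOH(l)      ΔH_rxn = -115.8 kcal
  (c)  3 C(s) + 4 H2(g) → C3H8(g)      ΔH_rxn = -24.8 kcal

ΔH_rxn = -26.7 kcal

(a) × 3 (scale by 3 for the 3 C3H6(g)): (3)·(+4.9) = +14.7 kcal
(b) as written (CH3COOH(l) already on the product side): -115.8 kcal
(c) reversed and × 3 (reverse to put C3H8(g) on the reactant side; ×3 to match 3 C3H8(g) in the target): (-3)·(-24.8) = +74.4 kcal
ΔH_rxn = (+14.7) + (-115.8) + (+74.4) = -26.7 kcal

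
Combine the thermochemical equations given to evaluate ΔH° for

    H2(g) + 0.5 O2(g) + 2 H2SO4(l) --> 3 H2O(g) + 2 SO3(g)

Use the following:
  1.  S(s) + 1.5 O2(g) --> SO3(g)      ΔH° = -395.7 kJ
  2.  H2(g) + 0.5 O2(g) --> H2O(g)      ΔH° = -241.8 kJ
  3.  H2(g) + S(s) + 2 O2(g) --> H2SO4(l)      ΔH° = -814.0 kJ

eq. 1 × 2 (×2 to match 2 SO3(g) in the target): (2)·(-395.7) = -791.4 kJ
eq. 2 × 3 (scale by 3 for the 3 H2O(g)): (3)·(-241.8) = -725.4 kJ
eq. 3 reversed and × 2 (reverse to put H2SO4(l) on the reactant side; scale by 2 for the 2 H2SO4(l)): (-2)·(-814.0) = +1628.0 kJ
By Hess's law, ΔH° = (-791.4) + (-725.4) + (+1628.0) = 111.2 kJ

ΔH° = 111.2 kJ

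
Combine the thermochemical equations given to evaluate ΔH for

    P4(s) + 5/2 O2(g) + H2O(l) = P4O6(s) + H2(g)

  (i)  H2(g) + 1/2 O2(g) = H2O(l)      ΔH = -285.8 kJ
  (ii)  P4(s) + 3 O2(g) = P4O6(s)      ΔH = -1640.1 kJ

ΔH = -1354.3 kJ

(i) reversed: +285.8 kJ
(ii) as written: -1640.1 kJ
ΔH = (+285.8) + (-1640.1) = -1354.3 kJ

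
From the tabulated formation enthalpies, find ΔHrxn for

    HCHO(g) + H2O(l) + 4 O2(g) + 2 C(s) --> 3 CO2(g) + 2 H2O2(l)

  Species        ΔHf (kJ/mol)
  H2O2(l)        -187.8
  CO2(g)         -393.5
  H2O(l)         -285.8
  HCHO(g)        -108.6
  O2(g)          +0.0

ΔHrxn = -1161.7 kJ/mol

ΔH°rxn = Σ nΔHf°(products) − Σ nΔHf°(reactants).
Products: 3·(-393.5) + 2·(-187.8) = -1556.1
Reactants: 1·(-108.6) + 1·(-285.8) + 4·(+0.0) + 2·(+0.0) = -394.4
ΔHrxn = (-1556.1) − (-394.4) = -1161.7 kJ/mol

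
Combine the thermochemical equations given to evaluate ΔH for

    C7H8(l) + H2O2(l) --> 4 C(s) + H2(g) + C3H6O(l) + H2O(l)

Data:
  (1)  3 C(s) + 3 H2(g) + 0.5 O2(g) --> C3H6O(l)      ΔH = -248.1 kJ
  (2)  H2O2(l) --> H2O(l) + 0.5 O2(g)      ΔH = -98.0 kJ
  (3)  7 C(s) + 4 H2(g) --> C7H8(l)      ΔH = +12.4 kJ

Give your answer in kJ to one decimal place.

(1) as written: -248.1 kJ
(2) as written: -98.0 kJ
(3) reversed: -12.4 kJ
Since enthalpy is a state function, ΔH = (-248.1) + (-98.0) + (-12.4) = -358.5 kJ

ΔH = -358.5 kJ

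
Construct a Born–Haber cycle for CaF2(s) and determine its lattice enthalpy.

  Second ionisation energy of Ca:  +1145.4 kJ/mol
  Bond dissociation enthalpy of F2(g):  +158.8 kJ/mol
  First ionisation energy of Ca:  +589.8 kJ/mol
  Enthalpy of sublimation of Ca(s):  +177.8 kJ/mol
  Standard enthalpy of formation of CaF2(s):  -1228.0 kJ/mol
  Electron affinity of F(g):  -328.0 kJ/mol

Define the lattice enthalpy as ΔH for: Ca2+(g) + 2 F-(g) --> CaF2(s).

U = -2643.8 kJ/mol

ΔHf° = 1·ΔHsub + 1·(ΣIE) + 1·D(F2) + 2·EA + U
-1228.0 = 1·(+177.8) + 1·(+1735.2) + 1·(+158.8) + 2·(-328.0) + U
U = -1228.0 − (+1415.8) = -2643.8 kJ/mol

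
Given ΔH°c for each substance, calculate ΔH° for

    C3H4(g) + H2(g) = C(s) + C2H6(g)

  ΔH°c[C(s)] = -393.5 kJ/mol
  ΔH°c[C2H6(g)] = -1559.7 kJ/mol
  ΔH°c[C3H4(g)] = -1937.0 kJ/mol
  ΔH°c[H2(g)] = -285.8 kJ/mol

ΔH° = -269.6 kJ/mol

Using ΔH = Σ nΔHc°(reactants) − Σ nΔHc°(products):
= [1·(-1937.0) + 1·(-285.8)] − [1·(-393.5) + 1·(-1559.7)]
= -269.6 kJ/mol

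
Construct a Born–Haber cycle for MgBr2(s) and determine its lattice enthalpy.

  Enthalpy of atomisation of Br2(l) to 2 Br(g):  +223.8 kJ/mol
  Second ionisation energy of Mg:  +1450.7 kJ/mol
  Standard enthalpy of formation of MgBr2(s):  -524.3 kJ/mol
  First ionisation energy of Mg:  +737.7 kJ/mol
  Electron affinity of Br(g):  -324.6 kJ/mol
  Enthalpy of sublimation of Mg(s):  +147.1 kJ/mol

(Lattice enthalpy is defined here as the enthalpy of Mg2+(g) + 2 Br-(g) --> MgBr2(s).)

ΔHf° = 1·ΔHsub + 1·(ΣIE) + 1·D(Br2) + 2·EA + U
-524.3 = 1·(+147.1) + 1·(+2188.4) + 1·(+223.8) + 2·(-324.6) + U
U = -524.3 − (+1910.1) = -2434.4 kJ/mol

U = -2434.4 kJ/mol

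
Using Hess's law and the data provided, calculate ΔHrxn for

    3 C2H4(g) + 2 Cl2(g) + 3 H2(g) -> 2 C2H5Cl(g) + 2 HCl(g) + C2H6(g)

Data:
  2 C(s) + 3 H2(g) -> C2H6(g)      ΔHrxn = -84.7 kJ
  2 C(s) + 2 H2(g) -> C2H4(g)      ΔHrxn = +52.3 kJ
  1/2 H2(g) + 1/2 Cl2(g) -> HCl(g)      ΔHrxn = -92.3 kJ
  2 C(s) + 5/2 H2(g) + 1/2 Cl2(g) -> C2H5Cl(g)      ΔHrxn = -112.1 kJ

ΔHrxn = -650.4 kJ

equation 1 as written (C2H6(g) already on the product side): -84.7 kJ
equation 2 reversed and × 3 (reverse to put C2H4(g) on the reactant side; scale by 3 for the 3 C2H4(g)): (-3)·(+52.3) = -156.9 kJ
equation 3 × 2 (×2 to match 2 HCl(g) in the target): (2)·(-92.3) = -184.6 kJ
equation 4 × 2 (×2 to match 2 C2H5Cl(g) in the target): (2)·(-112.1) = -224.2 kJ
ΔHrxn = (1)·(-84.7) + (-3)·(+52.3) + (2)·(-92.3) + (2)·(-112.1) = -650.4 kJ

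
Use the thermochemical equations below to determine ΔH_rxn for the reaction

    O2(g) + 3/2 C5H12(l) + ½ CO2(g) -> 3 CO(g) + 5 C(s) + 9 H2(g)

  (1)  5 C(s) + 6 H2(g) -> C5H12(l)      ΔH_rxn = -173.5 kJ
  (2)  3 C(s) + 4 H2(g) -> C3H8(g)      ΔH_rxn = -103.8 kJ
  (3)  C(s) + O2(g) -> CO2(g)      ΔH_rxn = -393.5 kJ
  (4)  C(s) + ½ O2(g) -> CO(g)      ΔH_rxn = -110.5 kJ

ΔH_rxn = 125.5 kJ

(1) reversed and × 3/2 (C5H12(l) must end up as a reactant; ×3/2 to match 3/2 C5H12(l) in the target): (-3/2)·(-173.5) = +260.25 kJ
(2): not needed (C3H8(g) appears nowhere else).
(3) reversed and × 1/2 (reverse to put CO2(g) on the reactant side; scale by 1/2 for the 1/2 CO2(g)): (-1/2)·(-393.5) = +196.75 kJ
(4) × 3 (×3 to match 3 CO(g) in the target): (3)·(-110.5) = -331.5 kJ
By Hess's law, ΔH_rxn = (+260.25) + (+196.75) + (-331.5) = 125.5 kJ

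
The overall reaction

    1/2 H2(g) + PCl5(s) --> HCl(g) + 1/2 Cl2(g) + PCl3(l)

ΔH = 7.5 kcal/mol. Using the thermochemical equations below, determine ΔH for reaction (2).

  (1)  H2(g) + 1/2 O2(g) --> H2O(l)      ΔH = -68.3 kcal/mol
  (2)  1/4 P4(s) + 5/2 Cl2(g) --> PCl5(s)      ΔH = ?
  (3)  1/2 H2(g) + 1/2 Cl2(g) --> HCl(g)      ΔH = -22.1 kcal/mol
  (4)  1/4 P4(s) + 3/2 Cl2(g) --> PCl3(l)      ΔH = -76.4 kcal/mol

(1): not needed.
(2) reversed: contributes −x
(3) as written: -22.1 kcal/mol
(4) as written: -76.4 kcal/mol
+7.5 = (-22.1) + (-76.4) − x
x = (+7.5 − (-98.5)) / (-1) = -106.0 kcal/mol

ΔH = -106.0 kcal/mol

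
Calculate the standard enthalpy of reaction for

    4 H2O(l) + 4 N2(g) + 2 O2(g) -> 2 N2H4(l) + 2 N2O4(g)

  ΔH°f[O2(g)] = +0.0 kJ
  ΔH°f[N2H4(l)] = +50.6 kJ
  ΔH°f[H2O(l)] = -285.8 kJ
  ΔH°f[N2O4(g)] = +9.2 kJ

Products: 2·(+50.6) + 2·(+9.2) = +119.6
Reactants: 4·(-285.8) + 4·(+0.0) + 2·(+0.0) = -1143.2
ΔHrxn = (+119.6) − (-1143.2) = 1262.8 kJ

ΔHrxn = 1262.8 kJ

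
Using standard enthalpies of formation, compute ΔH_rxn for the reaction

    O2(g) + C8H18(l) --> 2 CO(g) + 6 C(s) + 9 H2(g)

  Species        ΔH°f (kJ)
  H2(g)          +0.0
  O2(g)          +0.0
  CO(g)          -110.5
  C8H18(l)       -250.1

Products: 2·(-110.5) + 6·(+0.0) + 9·(+0.0) = -221.0
Reactants: 1·(+0.0) + 1·(-250.1) = -250.1
ΔH_rxn = (-221.0) − (-250.1) = 29.1 kJ

ΔH_rxn = 29.1 kJ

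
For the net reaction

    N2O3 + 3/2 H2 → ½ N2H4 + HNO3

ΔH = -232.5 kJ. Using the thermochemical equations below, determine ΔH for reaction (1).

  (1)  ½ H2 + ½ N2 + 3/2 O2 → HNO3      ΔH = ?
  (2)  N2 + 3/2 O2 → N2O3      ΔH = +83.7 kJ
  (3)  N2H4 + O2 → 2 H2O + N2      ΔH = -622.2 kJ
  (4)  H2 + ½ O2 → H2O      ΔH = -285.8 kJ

(1) as written: contributes x
(2) reversed: -83.7 kJ
(3) reversed and × 1/2: (-1/2)·(-622.2) = +311.1 kJ
(4) as written: -285.8 kJ
-232.5 = (-83.7) + (+311.1) + (-285.8) + x
x = (-232.5 − (-58.4)) / (1) = -174.1 kJ

ΔH = -174.1 kJ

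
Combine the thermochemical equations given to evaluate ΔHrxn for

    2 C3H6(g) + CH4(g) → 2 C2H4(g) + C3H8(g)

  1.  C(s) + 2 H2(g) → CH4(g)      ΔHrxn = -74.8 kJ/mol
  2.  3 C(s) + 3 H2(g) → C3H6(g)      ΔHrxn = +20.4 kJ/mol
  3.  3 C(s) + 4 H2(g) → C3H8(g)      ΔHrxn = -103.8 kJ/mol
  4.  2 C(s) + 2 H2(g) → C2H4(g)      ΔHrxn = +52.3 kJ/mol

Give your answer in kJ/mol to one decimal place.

eq. 1 reversed (CH4(g) must end up as a reactant): +74.8 kJ/mol
eq. 2 reversed and × 2 (reverse to put C3H6(g) on the reactant side; ×2 to match 2 C3H6(g) in the target): (-2)·(+20.4) = -40.8 kJ/mol
eq. 3 as written (C3H8(g) already on the product side): -103.8 kJ/mol
eq. 4 × 2 (×2 to match 2 C2H4(g) in the target): (2)·(+52.3) = +104.6 kJ/mol
ΔHrxn = (-1)·(-74.8) + (-2)·(+20.4) + (1)·(-103.8) + (2)·(+52.3) = 34.8 kJ/mol

ΔHrxn = 34.8 kJ/mol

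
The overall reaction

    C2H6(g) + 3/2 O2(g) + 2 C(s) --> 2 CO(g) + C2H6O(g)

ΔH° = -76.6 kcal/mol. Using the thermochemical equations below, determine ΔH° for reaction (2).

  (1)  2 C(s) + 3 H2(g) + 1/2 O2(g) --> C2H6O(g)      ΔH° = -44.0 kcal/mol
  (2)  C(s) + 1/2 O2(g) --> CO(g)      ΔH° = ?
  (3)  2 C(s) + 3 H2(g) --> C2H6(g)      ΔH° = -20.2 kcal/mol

(1) as written (C2H6O(g) already on the product side): -44.0 kcal/mol
(2) × 2 (×2 to match 2 CO(g) in the target): contributes 2·x
(3) reversed (C2H6(g) must end up as a reactant): +20.2 kcal/mol
-76.6 = (-44.0) + (+20.2) + 2·x
x = (-76.6 − (-23.8)) / (2) = -26.4 kcal/mol

ΔH° = -26.4 kcal/mol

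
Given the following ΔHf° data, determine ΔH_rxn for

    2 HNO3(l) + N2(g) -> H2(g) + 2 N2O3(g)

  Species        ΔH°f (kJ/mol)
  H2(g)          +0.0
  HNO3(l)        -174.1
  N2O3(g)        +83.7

Products: 1·(+0.0) + 2·(+83.7) = +167.4
Reactants: 2·(-174.1) + 1·(+0.0) = -348.2
ΔH_rxn = (+167.4) − (-348.2) = 515.6 kJ/mol

ΔH_rxn = 515.6 kJ/mol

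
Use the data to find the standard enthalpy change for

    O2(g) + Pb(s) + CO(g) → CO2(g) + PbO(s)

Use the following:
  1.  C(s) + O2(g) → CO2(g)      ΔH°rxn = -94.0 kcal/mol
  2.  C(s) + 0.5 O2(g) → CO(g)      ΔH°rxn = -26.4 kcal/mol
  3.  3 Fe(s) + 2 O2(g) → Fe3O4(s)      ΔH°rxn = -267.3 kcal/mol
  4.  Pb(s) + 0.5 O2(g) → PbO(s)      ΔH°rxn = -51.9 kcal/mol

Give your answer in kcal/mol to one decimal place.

eq. 1 as written (CO2(g) already on the product side): -94.0 kcal/mol
eq. 2 reversed (reverse to put CO(g) on the reactant side): +26.4 kcal/mol
eq. 3: not needed (Fe(s) appears nowhere else).
eq. 4 as written (PbO(s) already on the product side): -51.9 kcal/mol
Summing the manipulated equations, ΔH°rxn = (-94.0) + (+26.4) + (-51.9) = -119.5 kcal/mol

ΔH°rxn = -119.5 kcal/mol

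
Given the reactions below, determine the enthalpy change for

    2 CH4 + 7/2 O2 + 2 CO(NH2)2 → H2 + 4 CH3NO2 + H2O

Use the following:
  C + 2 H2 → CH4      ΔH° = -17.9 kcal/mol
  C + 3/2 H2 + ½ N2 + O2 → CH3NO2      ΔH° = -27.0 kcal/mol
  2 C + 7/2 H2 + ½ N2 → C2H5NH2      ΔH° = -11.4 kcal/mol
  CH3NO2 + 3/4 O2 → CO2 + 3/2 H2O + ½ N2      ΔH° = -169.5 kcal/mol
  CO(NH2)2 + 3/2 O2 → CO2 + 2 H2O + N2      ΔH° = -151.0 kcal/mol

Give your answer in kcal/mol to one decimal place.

equation 1 reversed and × 2 (CH4 must end up as a reactant; ×2 to match 2 CH4 in the target): (-2)·(-17.9) = +35.8 kcal/mol
equation 2 × 2: (2)·(-27.0) = -54.0 kcal/mol
equation 3: not needed (C2H5NH2 appears nowhere else).
equation 4 reversed and × 2: (-2)·(-169.5) = +339.0 kcal/mol
equation 5 × 2 (×2 to match 2 CO(NH2)2 in the target): (2)·(-151.0) = -302.0 kcal/mol
By Hess's law, ΔH° = (+35.8) + (-54.0) + (+339.0) + (-302.0) = 18.8 kcal/mol

ΔH° = 18.8 kcal/mol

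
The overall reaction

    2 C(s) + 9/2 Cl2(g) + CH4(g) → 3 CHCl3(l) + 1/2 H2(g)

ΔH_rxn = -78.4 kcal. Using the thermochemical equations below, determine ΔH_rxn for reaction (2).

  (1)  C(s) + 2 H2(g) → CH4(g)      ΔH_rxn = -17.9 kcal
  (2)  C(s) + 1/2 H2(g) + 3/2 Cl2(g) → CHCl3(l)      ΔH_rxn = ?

ΔH_rxn = -32.1 kcal

(1) reversed: +17.9 kcal
(2) × 3: contributes 3·x
-78.4 = (+17.9) + 3·x
x = (-78.4 − (+17.9)) / (3) = -32.1 kcal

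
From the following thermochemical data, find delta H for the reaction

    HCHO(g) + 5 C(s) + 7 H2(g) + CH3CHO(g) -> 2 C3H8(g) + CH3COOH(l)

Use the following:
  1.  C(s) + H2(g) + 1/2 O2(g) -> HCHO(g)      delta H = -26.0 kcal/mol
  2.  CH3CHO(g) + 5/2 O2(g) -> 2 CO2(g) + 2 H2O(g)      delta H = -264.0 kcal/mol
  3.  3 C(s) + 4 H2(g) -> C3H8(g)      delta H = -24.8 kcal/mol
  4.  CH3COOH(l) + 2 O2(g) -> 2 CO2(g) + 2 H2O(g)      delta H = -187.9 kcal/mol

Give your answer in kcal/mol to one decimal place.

eq. 1 reversed (HCHO(g) must end up as a reactant): +26.0 kcal/mol
eq. 2 as written (CH3CHO(g) already on the reactant side): -264.0 kcal/mol
eq. 3 × 2 (×2 to match 2 C3H8(g) in the target): (2)·(-24.8) = -49.6 kcal/mol
eq. 4 reversed (reverse to put CH3COOH(l) on the product side): +187.9 kcal/mol
delta H = (+26.0) + (-264.0) + (-49.6) + (+187.9) = -99.7 kcal/mol

delta H = -99.7 kcal/mol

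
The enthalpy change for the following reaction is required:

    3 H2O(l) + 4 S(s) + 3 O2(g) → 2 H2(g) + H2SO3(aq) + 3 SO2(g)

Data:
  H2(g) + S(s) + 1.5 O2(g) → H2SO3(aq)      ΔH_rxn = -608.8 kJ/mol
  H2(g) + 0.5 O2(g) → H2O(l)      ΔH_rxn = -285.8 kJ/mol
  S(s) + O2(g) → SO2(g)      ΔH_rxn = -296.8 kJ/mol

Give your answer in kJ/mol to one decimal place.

equation 1 as written (H2SO3(aq) already on the product side): -608.8 kJ/mol
equation 2 reversed and × 3 (H2O(l) must end up as a reactant; scale by 3 for the 3 H2O(l)): (-3)·(-285.8) = +857.4 kJ/mol
equation 3 × 3 (scale by 3 for the 3 SO2(g)): (3)·(-296.8) = -890.4 kJ/mol
ΔH_rxn = (-608.8) + (+857.4) + (-890.4) = -641.8 kJ/mol

ΔH_rxn = -641.8 kJ/mol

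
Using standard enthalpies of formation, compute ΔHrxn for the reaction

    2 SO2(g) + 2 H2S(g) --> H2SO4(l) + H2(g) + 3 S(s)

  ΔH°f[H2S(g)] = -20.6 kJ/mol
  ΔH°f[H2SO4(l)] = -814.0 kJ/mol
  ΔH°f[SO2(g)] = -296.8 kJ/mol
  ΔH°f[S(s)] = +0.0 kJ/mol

ΔHrxn = -179.2 kJ/mol

ΔH°rxn = Σ nΔHf°(products) − Σ nΔHf°(reactants).
Products: 1·(-814.0) + 1·(+0.0) + 3·(+0.0) = -814.0
Reactants: 2·(-296.8) + 2·(-20.6) = -634.8
ΔHrxn = (-814.0) − (-634.8) = -179.2 kJ/mol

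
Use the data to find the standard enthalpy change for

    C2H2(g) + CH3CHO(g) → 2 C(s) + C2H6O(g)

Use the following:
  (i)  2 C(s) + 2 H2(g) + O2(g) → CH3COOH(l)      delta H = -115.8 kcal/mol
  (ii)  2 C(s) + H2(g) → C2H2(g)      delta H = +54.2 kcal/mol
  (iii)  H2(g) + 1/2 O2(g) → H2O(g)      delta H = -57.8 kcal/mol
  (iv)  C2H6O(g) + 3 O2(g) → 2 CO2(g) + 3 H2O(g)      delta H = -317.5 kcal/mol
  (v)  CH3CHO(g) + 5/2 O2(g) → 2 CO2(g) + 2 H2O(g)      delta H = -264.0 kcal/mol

delta H = -58.5 kcal/mol

(i): not needed.
(ii) reversed: -54.2 kcal/mol
(iii) as written: -57.8 kcal/mol
(iv) reversed: +317.5 kcal/mol
(v) as written: -264.0 kcal/mol
delta H = (-54.2) + (-57.8) + (+317.5) + (-264.0) = -58.5 kcal/mol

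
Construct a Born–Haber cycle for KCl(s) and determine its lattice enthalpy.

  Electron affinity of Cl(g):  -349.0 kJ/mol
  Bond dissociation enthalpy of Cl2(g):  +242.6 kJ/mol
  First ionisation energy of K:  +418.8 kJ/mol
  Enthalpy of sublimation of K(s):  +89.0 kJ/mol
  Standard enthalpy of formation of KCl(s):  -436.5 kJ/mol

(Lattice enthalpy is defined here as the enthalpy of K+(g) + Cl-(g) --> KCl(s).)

U = -716.6 kJ/mol

ΔHf° = 1·ΔHsub + 1·(ΣIE) + 1/2·D(Cl2) + 1·EA + U
-436.5 = 1·(+89.0) + 1·(+418.8) + 1/2·(+242.6) + 1·(-349.0) + U
U = -436.5 − (+280.1) = -716.6 kJ/mol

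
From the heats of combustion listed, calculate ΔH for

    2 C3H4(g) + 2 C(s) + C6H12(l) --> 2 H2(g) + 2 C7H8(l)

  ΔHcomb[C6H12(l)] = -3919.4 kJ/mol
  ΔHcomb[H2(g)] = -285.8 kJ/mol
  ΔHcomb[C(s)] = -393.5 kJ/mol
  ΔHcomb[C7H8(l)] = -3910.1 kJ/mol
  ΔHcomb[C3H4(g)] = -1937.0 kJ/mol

ΔH = -188.6 kJ/mol

With combustion enthalpies, reactants minus products:
= [2·(-1937.0) + 2·(-393.5) + 1·(-3919.4)] − [2·(-285.8) + 2·(-3910.1)]
= -188.6 kJ/mol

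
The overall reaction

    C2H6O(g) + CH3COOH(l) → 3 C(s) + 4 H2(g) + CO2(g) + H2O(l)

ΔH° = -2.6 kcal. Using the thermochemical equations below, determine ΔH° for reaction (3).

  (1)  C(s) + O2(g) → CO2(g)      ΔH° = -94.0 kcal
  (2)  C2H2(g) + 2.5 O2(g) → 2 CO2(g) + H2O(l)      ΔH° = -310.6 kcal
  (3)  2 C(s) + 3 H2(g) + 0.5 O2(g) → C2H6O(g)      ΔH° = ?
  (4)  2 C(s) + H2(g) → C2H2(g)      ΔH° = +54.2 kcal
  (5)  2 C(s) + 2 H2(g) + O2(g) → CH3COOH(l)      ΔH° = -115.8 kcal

ΔH° = -44.0 kcal

(1) reversed: +94.0 kcal
(2) as written (H2O(l) already on the product side): -310.6 kcal
(3) reversed (reverse to put C2H6O(g) on the reactant side): contributes −x
(4) as written: +54.2 kcal
(5) reversed (reverse to put CH3COOH(l) on the reactant side): +115.8 kcal
-2.6 = (+94.0) + (-310.6) + (+54.2) + (+115.8) − x
x = (-2.6 − (-46.6)) / (-1) = -44.0 kcal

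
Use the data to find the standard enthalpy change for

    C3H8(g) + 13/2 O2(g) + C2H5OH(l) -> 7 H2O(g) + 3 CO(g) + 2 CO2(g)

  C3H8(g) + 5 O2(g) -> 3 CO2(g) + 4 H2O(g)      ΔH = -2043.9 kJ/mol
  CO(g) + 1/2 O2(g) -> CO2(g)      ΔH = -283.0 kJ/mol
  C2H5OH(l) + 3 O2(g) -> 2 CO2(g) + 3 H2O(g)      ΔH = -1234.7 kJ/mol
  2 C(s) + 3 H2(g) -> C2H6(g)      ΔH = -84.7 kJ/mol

ΔH = -2429.6 kJ/mol

equation 1 as written (C3H8(g) already on the reactant side): -2043.9 kJ/mol
equation 2 reversed and × 3 (CO(g) must end up as a product; ×3 to match 3 CO(g) in the target): (-3)·(-283.0) = +849.0 kJ/mol
equation 3 as written (C2H5OH(l) already on the reactant side): -1234.7 kJ/mol
equation 4: not needed (H2(g) appears nowhere else).
ΔH = (1)·(-2043.9) + (-3)·(-283.0) + (1)·(-1234.7) = -2429.6 kJ/mol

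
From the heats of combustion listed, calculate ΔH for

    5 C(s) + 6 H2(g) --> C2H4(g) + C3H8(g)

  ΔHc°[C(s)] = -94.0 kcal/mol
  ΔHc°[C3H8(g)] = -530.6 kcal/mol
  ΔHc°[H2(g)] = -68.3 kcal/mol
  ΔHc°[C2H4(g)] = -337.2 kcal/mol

ΔH = -12.0 kcal/mol

With combustion enthalpies, reactants minus products:
= [5·(-94.0) + 6·(-68.3)] − [1·(-337.2) + 1·(-530.6)]
= -12.0 kcal/mol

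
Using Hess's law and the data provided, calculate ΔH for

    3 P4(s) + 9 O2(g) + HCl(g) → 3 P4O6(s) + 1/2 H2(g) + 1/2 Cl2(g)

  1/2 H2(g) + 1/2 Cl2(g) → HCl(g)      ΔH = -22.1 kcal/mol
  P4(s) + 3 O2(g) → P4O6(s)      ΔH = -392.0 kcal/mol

ΔH = -1153.9 kcal/mol

equation 1 reversed (reverse to put HCl(g) on the reactant side): +22.1 kcal/mol
equation 2 × 3 (scale by 3 for the 3 P4O6(s)): (3)·(-392.0) = -1176.0 kcal/mol
By Hess's law, ΔH = (+22.1) + (-1176.0) = -1153.9 kcal/mol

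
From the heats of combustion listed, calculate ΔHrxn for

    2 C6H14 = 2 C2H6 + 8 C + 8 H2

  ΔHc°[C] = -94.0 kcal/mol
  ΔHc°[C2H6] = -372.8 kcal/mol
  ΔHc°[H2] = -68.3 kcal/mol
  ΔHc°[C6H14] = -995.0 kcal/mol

ΔHrxn = 54.0 kcal/mol

Using ΔH = Σ nΔHc°(reactants) − Σ nΔHc°(products):
= [2·(-995.0)] − [2·(-372.8) + 8·(-94.0) + 8·(-68.3)]
= 54.0 kcal/mol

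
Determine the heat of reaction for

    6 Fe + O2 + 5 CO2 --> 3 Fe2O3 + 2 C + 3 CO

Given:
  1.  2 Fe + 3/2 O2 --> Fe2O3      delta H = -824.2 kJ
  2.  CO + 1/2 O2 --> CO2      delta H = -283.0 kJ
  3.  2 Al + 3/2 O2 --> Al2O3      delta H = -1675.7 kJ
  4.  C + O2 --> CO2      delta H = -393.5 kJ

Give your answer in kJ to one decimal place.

delta H = -836.6 kJ

eq. 1 × 3: (3)·(-824.2) = -2472.6 kJ
eq. 2 reversed and × 3: (-3)·(-283.0) = +849.0 kJ
eq. 3: not needed.
eq. 4 reversed and × 2: (-2)·(-393.5) = +787.0 kJ
Since enthalpy is a state function, delta H = (-2472.6) + (+849.0) + (+787.0) = -836.6 kJ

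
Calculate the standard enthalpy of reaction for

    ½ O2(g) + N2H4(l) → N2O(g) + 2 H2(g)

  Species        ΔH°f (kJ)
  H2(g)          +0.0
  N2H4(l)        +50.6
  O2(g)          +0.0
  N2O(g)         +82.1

ΔH°rxn = Σ nΔHf°(products) − Σ nΔHf°(reactants).
Products: 1·(+82.1) + 2·(+0.0) = +82.1
Reactants: 1/2·(+0.0) + 1·(+50.6) = +50.6
ΔHrxn = (+82.1) − (+50.6) = 31.5 kJ

ΔHrxn = 31.5 kJ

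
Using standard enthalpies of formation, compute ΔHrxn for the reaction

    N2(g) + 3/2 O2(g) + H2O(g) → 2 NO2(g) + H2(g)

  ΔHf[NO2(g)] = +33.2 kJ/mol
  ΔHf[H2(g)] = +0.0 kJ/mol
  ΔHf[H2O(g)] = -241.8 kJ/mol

ΔHrxn = 308.2 kJ/mol

Products: 2·(+33.2) + 1·(+0.0) = +66.4
Reactants: 1·(+0.0) + 3/2·(+0.0) + 1·(-241.8) = -241.8
ΔHrxn = (+66.4) − (-241.8) = 308.2 kJ/mol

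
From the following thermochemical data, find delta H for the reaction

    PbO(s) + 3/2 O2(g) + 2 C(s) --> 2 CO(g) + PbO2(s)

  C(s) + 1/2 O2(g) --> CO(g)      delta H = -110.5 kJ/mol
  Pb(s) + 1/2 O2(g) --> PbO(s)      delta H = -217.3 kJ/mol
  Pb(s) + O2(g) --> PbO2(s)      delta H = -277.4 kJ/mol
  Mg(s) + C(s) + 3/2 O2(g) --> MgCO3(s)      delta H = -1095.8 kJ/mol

equation 1 × 2 (scale by 2 for the 2 CO(g)): (2)·(-110.5) = -221.0 kJ/mol
equation 2 reversed (PbO(s) must end up as a reactant): +217.3 kJ/mol
equation 3 as written (PbO2(s) already on the product side): -277.4 kJ/mol
equation 4: not needed (Mg(s) appears nowhere else).
delta H = (2)·(-110.5) + (-1)·(-217.3) + (1)·(-277.4) = -281.1 kJ/mol

delta H = -281.1 kJ/mol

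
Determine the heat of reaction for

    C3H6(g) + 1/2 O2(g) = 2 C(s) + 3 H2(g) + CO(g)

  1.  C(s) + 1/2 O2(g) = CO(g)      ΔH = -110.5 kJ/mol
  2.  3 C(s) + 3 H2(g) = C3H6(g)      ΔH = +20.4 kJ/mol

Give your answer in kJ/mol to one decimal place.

eq. 1 as written (CO(g) already on the product side): -110.5 kJ/mol
eq. 2 reversed (C3H6(g) must end up as a reactant): -20.4 kJ/mol
Combining the equations, ΔH = (-110.5) + (-20.4) = -130.9 kJ/mol

ΔH = -130.9 kJ/mol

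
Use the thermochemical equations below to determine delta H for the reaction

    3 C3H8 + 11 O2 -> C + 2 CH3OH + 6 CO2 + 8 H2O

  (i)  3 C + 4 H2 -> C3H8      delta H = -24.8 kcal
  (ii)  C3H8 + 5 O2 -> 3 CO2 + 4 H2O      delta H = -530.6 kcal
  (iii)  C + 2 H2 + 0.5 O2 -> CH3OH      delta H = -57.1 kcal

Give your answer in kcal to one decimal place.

delta H = -1150.6 kcal

(i) reversed: +24.8 kcal
(ii) × 2 (×2 to match 6 CO2 in the target): (2)·(-530.6) = -1061.2 kcal
(iii) × 2 (scale by 2 for the 2 CH3OH): (2)·(-57.1) = -114.2 kcal
Since enthalpy is a state function, delta H = (+24.8) + (-1061.2) + (-114.2) = -1150.6 kcal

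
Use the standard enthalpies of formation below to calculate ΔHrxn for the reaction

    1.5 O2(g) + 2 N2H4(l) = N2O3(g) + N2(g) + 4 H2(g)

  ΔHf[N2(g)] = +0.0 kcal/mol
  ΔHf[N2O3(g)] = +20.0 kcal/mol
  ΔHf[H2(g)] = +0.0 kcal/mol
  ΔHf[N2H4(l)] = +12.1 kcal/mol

Products: 1·(+20.0) + 1·(+0.0) + 4·(+0.0) = +20.0
Reactants: 3/2·(+0.0) + 2·(+12.1) = +24.2
ΔHrxn = (+20.0) − (+24.2) = -4.2 kcal/mol

ΔHrxn = -4.2 kcal/mol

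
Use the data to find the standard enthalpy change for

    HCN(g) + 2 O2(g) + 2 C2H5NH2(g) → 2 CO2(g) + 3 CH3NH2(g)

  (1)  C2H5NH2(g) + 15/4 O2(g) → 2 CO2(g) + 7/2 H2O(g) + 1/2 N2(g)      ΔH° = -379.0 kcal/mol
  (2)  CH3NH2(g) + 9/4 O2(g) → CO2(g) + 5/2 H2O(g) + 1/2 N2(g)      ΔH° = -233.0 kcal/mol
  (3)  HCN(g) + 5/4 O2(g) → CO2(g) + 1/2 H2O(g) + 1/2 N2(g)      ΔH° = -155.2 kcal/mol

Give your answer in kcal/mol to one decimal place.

(1) × 2 (×2 to match 2 C2H5NH2(g) in the target): (2)·(-379.0) = -758.0 kcal/mol
(2) reversed and × 3 (reverse to put CH3NH2(g) on the product side; ×3 to match 3 CH3NH2(g) in the target): (-3)·(-233.0) = +699.0 kcal/mol
(3) as written (HCN(g) already on the reactant side): -155.2 kcal/mol
Summing the manipulated equations, ΔH° = (-758.0) + (+699.0) + (-155.2) = -214.2 kcal/mol

ΔH° = -214.2 kcal/mol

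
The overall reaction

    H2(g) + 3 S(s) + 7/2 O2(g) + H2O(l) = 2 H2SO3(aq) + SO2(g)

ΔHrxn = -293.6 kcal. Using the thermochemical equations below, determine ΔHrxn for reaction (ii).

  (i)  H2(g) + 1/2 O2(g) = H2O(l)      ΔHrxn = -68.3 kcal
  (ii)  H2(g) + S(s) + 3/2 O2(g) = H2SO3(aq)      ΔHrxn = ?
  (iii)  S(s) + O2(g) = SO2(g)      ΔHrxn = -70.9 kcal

(i) reversed: +68.3 kcal
(ii) × 2: contributes 2·x
(iii) as written: -70.9 kcal
-293.6 = (+68.3) + (-70.9) + 2·x
x = (-293.6 − (-2.6)) / (2) = -145.5 kcal

ΔHrxn = -145.5 kcal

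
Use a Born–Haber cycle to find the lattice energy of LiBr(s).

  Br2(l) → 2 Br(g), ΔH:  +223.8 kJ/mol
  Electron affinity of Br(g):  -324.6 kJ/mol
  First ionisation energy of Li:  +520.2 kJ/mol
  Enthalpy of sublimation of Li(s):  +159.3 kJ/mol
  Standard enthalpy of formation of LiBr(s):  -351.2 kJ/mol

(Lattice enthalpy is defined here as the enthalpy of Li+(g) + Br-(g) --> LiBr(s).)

U = -818.0 kJ/mol

ΔHf° = 1·ΔHsub + 1·(ΣIE) + 1/2·D(Br2) + 1·EA + U
-351.2 = 1·(+159.3) + 1·(+520.2) + 1/2·(+223.8) + 1·(-324.6) + U
U = -351.2 − (+466.8) = -818.0 kJ/mol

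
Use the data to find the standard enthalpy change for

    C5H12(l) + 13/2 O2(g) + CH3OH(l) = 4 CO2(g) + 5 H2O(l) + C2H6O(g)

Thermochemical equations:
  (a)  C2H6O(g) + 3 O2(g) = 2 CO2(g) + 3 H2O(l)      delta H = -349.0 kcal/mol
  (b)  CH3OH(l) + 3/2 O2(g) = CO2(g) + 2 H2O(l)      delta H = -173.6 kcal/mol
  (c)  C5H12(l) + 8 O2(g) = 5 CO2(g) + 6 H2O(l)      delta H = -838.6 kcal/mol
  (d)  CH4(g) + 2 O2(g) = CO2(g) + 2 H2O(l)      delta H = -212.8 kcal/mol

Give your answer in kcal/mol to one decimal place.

delta H = -663.2 kcal/mol

(a) reversed (reverse to put C2H6O(g) on the product side): +349.0 kcal/mol
(b) as written (CH3OH(l) already on the reactant side): -173.6 kcal/mol
(c) as written (C5H12(l) already on the reactant side): -838.6 kcal/mol
(d): not needed (CH4(g) appears nowhere else).
By Hess's law, delta H = (-1)·(-349.0) + (1)·(-173.6) + (1)·(-838.6) = -663.2 kcal/mol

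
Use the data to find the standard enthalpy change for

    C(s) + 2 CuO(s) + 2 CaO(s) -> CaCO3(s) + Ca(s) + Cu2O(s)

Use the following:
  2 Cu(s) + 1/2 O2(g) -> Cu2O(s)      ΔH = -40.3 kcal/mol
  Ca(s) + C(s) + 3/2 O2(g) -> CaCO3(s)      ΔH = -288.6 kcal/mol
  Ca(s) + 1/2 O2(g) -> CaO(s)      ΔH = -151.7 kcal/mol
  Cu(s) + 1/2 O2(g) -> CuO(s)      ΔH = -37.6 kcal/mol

equation 1 as written: -40.3 kcal/mol
equation 2 as written: -288.6 kcal/mol
equation 3 reversed and × 2: (-2)·(-151.7) = +303.4 kcal/mol
equation 4 reversed and × 2: (-2)·(-37.6) = +75.2 kcal/mol
Since enthalpy is a state function, ΔH = (1)·(-40.3) + (1)·(-288.6) + (-2)·(-151.7) + (-2)·(-37.6) = 49.7 kcal/mol

ΔH = 49.7 kcal/mol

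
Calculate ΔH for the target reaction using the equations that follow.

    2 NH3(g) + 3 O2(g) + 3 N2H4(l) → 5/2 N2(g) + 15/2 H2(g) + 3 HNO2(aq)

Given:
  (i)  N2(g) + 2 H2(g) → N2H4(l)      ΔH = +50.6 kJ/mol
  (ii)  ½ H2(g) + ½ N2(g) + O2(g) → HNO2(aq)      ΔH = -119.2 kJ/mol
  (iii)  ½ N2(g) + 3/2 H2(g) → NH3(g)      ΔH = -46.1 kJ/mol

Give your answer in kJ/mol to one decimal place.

(i) reversed and × 3 (reverse to put N2H4(l) on the reactant side; ×3 to match 3 N2H4(l) in the target): (-3)·(+50.6) = -151.8 kJ/mol
(ii) × 3 (×3 to match 3 HNO2(aq) in the target): (3)·(-119.2) = -357.6 kJ/mol
(iii) reversed and × 2 (NH3(g) must end up as a reactant; scale by 2 for the 2 NH3(g)): (-2)·(-46.1) = +92.2 kJ/mol
Summing the manipulated equations, ΔH = (-3)·(+50.6) + (3)·(-119.2) + (-2)·(-46.1) = -417.2 kJ/mol

ΔH = -417.2 kJ/mol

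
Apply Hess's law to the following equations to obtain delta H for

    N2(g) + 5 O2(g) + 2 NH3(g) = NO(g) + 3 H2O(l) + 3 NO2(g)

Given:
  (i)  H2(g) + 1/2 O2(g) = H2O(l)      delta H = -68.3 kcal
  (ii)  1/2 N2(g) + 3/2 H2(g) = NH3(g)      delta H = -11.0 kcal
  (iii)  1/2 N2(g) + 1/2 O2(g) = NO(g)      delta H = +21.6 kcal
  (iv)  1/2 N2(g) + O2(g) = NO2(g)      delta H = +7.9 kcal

(i) × 3 (scale by 3 for the 3 H2O(l)): (3)·(-68.3) = -204.9 kcal
(ii) reversed and × 2 (reverse to put NH3(g) on the reactant side; scale by 2 for the 2 NH3(g)): (-2)·(-11.0) = +22.0 kcal
(iii) as written (NO(g) already on the product side): +21.6 kcal
(iv) × 3 (×3 to match 3 NO2(g) in the target): (3)·(+7.9) = +23.7 kcal
delta H = (-204.9) + (+22.0) + (+21.6) + (+23.7) = -137.6 kcal

delta H = -137.6 kcal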